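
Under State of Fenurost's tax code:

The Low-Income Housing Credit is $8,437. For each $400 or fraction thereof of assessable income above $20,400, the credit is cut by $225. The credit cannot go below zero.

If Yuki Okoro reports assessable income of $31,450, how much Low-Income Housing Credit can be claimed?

$2,137

Low-Income Housing Credit: income exceeds $20,400 by $11,050, which is 28 full-or-partial $400 increments; reduction = 28 × $225 = $6,300, leaving $2,137.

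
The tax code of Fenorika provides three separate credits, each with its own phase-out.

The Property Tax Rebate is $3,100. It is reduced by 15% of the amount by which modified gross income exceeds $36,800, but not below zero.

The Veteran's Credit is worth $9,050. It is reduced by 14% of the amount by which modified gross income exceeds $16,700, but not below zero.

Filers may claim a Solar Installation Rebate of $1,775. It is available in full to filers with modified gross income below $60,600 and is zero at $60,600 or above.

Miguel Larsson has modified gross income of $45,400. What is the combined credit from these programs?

Property Tax Rebate: 15% of the $8,600 excess over $36,800 is $1,290; credit = $3,100 − $1,290 = $1,810.
Veteran's Credit: 14% of the $28,700 excess over $16,700 is $4,018; credit = $9,050 − $4,018 = $5,032.
Solar Installation Rebate: $45,400 is below the $60,600 cutoff, so the full $1,775 applies.
Total: $1,810 + $5,032 + $1,775 = $8,617.

$8,617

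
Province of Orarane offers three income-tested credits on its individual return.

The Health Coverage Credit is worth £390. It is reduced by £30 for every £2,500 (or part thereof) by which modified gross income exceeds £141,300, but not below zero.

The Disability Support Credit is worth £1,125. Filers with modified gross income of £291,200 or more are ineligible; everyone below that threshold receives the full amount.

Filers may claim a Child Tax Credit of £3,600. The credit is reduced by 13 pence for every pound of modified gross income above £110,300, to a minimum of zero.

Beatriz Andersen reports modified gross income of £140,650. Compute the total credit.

Health Coverage Credit: £140,650 is at or below the £141,300 threshold, so the full £390 applies.
Disability Support Credit: £140,650 is below the £291,200 cutoff, so the full £1,125 applies.
Child Tax Credit: 13% of the £30,350 excess over £110,300 is £3,945.50 ≥ base, so the credit is £0.
Total: £390 + £1,125 + £0 = £1,515.

£1,515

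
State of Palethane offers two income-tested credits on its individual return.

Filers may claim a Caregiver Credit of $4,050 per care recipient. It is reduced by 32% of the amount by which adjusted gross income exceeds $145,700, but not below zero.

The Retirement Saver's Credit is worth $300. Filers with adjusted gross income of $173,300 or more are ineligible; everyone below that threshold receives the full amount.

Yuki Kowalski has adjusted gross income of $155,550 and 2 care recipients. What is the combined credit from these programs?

$5,248

Caregiver Credit: base = 2 × $4,050 = $8,100. 32% of the $9,850 excess over $145,700 is $3,152; credit = $8,100 − $3,152 = $4,948.
Retirement Saver's Credit: $155,550 is below the $173,300 cutoff, so the full $300 applies.
Total: $4,948 + $300 = $5,248.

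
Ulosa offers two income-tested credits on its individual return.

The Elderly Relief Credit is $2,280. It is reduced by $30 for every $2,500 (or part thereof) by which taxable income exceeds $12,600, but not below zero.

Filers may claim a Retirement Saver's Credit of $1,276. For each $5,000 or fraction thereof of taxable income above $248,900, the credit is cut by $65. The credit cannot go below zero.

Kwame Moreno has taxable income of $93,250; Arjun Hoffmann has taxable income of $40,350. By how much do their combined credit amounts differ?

Kwame ($93,250): Elderly Relief Credit: income exceeds $12,600 by $80,650, which is 33 full-or-partial $2,500 increments; reduction = 33 × $30 = $990, leaving $1,290. Retirement Saver's Credit: $93,250 is at or below the $248,900 threshold, so the full $1,276 applies. total $1,290 + $1,276 = $2,566
Arjun ($40,350): Elderly Relief Credit: income exceeds $12,600 by $27,750, which is 12 full-or-partial $2,500 increments; reduction = 12 × $30 = $360, leaving $1,920. Retirement Saver's Credit: $40,350 is at or below the $248,900 threshold, so the full $1,276 applies. total $1,920 + $1,276 = $3,196
Difference: |$2,566 − $3,196| = $630.

$630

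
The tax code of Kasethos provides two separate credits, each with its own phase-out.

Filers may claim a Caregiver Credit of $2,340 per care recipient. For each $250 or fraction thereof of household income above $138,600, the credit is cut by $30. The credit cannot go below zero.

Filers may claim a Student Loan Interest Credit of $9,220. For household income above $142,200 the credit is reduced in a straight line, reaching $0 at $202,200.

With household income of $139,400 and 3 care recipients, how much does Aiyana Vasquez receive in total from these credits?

Caregiver Credit: base = 3 × $2,340 = $7,020. income exceeds $138,600 by $800, which is 4 full-or-partial $250 increments; reduction = 4 × $30 = $120, leaving $6,900.
Student Loan Interest Credit: $139,400 is at or below the $142,200 threshold, so the full $9,220 applies.
Total: $6,900 + $9,220 = $16,120.

$16,120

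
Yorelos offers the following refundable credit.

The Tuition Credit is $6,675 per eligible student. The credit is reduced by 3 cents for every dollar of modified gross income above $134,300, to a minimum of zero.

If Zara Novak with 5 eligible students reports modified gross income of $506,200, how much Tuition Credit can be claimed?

$22,218

Tuition Credit: base = 5 × $6,675 = $33,375. 3% of the $371,900 excess over $134,300 is $11,157; credit = $33,375 − $11,157 = $22,218.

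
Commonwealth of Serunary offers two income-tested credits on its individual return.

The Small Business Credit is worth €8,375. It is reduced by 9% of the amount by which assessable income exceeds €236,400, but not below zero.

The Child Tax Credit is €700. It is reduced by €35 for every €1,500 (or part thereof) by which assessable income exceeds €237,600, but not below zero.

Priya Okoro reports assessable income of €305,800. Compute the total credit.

Small Business Credit: 9% of the €69,400 excess over €236,400 is €6,246; credit = €8,375 − €6,246 = €2,129.
Child Tax Credit: income exceeds €237,600 by €68,200 → 46 increments × €35 = €1,610 ≥ base, so the credit is €0.
Total: €2,129 + €0 = €2,129.

€2,129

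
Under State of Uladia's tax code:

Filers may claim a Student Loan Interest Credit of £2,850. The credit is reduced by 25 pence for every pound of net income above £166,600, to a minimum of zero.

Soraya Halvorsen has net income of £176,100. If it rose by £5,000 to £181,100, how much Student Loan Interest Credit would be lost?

£475

At £176,100 — 25% of the £9,500 excess over £166,600 is £2,375; credit = £2,850 − £2,375 = £475.
At £181,100 — 25% of the £14,500 excess over £166,600 is £3,625 ≥ base, so the credit is £0.
Lost: £475 − £0 = £475.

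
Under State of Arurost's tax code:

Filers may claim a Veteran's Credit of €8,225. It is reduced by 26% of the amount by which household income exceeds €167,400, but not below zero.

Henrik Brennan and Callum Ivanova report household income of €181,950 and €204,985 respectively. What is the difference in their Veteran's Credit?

€4,442

Henrik (€181,950): Veteran's Credit: 26% of the €14,550 excess over €167,400 is €3,783; credit = €8,225 − €3,783 = €4,442.
Callum (€204,985): Veteran's Credit: 26% of the €37,585 excess over €167,400 is €9,772.10 ≥ base, so the credit is €0.
Difference: |€4,442 − €0| = €4,442.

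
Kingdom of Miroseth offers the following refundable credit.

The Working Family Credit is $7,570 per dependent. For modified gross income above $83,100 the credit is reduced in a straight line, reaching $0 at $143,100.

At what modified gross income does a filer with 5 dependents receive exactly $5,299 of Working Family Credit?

$134,700

Full credit = 5 × $7,570 = $37,850.
$5,299 is 5,299/37,850 of the full $37,850, so 32,551/37,850 of the $60,000 range has been used: income = $83,100 + $60,000 × 32,551/37,850 = $134,700.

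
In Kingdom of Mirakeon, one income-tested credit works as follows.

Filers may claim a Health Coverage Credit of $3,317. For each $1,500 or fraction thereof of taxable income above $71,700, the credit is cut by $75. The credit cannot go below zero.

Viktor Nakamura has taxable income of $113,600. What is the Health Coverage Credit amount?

$1,217

Health Coverage Credit: income exceeds $71,700 by $41,900, which is 28 full-or-partial $1,500 increments; reduction = 28 × $75 = $2,100, leaving $1,217.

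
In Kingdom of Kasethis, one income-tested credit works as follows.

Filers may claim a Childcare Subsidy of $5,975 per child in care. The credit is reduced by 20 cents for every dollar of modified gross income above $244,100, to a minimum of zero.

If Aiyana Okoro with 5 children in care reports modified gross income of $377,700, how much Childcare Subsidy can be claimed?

$3,155

Childcare Subsidy: base = 5 × $5,975 = $29,875. 20% of the $133,600 excess over $244,100 is $26,720; credit = $29,875 − $26,720 = $3,155.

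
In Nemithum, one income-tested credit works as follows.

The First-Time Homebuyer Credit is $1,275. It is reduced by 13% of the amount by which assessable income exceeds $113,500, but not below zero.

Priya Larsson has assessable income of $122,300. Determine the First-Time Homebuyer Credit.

$131

First-Time Homebuyer Credit: 13% of the $8,800 excess over $113,500 is $1,144; credit = $1,275 − $1,144 = $131.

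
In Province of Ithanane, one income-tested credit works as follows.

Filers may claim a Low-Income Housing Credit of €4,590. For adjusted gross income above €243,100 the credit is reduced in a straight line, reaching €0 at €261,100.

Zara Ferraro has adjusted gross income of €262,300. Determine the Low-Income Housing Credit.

€0

Low-Income Housing Credit: €262,300 is at or above €261,100, so the credit is €0.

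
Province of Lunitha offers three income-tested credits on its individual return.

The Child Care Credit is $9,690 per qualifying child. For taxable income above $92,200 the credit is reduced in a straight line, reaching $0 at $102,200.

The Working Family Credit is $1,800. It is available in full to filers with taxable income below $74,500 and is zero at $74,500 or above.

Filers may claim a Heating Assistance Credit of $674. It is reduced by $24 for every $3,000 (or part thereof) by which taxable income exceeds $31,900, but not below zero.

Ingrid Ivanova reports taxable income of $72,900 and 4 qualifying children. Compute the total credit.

$40,898

Child Care Credit: base = 4 × $9,690 = $38,760. $72,900 is at or below the $92,200 threshold, so the full $38,760 applies.
Working Family Credit: $72,900 is below the $74,500 cutoff, so the full $1,800 applies.
Heating Assistance Credit: income exceeds $31,900 by $41,000, which is 14 full-or-partial $3,000 increments; reduction = 14 × $24 = $336, leaving $338.
Total: $38,760 + $1,800 + $338 = $40,898.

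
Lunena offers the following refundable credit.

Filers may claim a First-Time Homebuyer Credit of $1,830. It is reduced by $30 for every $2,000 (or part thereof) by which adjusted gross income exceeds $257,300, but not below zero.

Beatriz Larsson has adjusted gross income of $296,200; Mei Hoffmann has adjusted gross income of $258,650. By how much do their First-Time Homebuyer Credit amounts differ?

$570

Beatriz ($296,200): First-Time Homebuyer Credit: income exceeds $257,300 by $38,900, which is 20 full-or-partial $2,000 increments; reduction = 20 × $30 = $600, leaving $1,230.
Mei ($258,650): First-Time Homebuyer Credit: income exceeds $257,300 by $1,350, which is 1 full-or-partial $2,000 increment; reduction = 1 × $30 = $30, leaving $1,800.
Difference: |$1,230 − $1,800| = $570.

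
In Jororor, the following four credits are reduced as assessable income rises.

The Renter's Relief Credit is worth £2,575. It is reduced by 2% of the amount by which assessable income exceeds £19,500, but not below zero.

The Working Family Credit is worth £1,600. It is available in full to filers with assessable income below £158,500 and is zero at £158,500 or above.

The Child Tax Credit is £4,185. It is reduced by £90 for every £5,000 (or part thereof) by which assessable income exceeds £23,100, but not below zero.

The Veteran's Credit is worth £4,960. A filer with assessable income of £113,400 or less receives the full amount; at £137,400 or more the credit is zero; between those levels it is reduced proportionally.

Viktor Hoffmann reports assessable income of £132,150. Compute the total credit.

Renter's Relief Credit: 2% of the £112,650 excess over £19,500 is £2,253; credit = £2,575 − £2,253 = £322.
Working Family Credit: £132,150 is below the £158,500 cutoff, so the full £1,600 applies.
Child Tax Credit: income exceeds £23,100 by £109,050, which is 22 full-or-partial £5,000 increments; reduction = 22 × £90 = £1,980, leaving £2,205.
Veteran's Credit: £132,150 is £18,750 into a £24,000 phase-out range, leaving 5,250/24,000 of the credit: £4,960 × 5,250/24,000 = £1,085.
Total: £322 + £1,600 + £2,205 + £1,085 = £5,212.

£5,212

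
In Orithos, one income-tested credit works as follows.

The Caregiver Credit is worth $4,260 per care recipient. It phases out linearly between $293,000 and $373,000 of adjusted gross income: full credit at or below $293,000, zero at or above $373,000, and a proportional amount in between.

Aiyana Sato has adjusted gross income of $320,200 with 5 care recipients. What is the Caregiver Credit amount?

$14,058

Caregiver Credit: base = 5 × $4,260 = $21,300. $320,200 is $27,200 into a $80,000 phase-out range, leaving 52,800/80,000 of the credit: $21,300 × 52,800/80,000 = $14,058.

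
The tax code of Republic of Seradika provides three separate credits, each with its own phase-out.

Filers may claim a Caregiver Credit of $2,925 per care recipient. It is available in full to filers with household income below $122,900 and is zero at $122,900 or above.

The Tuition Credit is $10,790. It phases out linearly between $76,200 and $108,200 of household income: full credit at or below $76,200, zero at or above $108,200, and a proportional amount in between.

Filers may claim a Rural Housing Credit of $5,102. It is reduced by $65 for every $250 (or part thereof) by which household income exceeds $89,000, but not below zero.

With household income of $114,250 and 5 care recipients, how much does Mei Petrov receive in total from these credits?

Caregiver Credit: base = 5 × $2,925 = $14,625. $114,250 is below the $122,900 cutoff, so the full $14,625 applies.
Tuition Credit: $114,250 is at or above $108,200, so the credit is $0.
Rural Housing Credit: income exceeds $89,000 by $25,250 → 101 increments × $65 = $6,565 ≥ base, so the credit is $0.
Total: $14,625 + $0 + $0 = $14,625.

$14,625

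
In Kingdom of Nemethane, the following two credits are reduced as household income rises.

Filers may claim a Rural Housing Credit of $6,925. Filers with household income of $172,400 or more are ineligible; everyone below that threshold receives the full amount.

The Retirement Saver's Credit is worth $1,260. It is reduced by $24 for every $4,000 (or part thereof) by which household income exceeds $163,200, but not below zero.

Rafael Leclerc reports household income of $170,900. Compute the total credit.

Rural Housing Credit: $170,900 is below the $172,400 cutoff, so the full $6,925 applies.
Retirement Saver's Credit: income exceeds $163,200 by $7,700, which is 2 full-or-partial $4,000 increments; reduction = 2 × $24 = $48, leaving $1,212.
Total: $6,925 + $1,212 = $8,137.

$8,137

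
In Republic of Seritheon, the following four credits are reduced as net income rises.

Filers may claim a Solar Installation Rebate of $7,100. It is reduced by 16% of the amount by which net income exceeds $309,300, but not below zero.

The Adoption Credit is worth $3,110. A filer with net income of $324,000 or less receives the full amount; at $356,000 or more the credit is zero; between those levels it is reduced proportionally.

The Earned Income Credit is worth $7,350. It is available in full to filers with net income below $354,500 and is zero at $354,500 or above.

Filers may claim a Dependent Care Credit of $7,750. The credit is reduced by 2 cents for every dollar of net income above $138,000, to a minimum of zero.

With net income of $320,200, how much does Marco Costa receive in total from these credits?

Solar Installation Rebate: 16% of the $10,900 excess over $309,300 is $1,744; credit = $7,100 − $1,744 = $5,356.
Adoption Credit: $320,200 is at or below the $324,000 threshold, so the full $3,110 applies.
Earned Income Credit: $320,200 is below the $354,500 cutoff, so the full $7,350 applies.
Dependent Care Credit: 2% of the $182,200 excess over $138,000 is $3,644; credit = $7,750 − $3,644 = $4,106.
Total: $5,356 + $3,110 + $7,350 + $4,106 = $19,922.

$19,922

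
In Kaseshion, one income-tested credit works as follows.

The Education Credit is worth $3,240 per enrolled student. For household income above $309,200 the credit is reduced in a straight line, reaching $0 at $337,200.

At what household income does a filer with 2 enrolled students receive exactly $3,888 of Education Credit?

$320,400

Full credit = 2 × $3,240 = $6,480.
$3,888 is 3,888/6,480 of the full $6,480, so 2,592/6,480 of the $28,000 range has been used: income = $309,200 + $28,000 × 2,592/6,480 = $320,400.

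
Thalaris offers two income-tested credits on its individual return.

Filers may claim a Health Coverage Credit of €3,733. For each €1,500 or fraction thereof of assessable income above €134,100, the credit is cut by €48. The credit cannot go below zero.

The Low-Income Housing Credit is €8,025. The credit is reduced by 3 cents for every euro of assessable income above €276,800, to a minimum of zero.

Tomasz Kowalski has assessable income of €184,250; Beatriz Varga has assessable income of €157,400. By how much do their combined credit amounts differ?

€864

Tomasz (€184,250): Health Coverage Credit: income exceeds €134,100 by €50,150, which is 34 full-or-partial €1,500 increments; reduction = 34 × €48 = €1,632, leaving €2,101. Low-Income Housing Credit: €184,250 is at or below the €276,800 threshold, so the full €8,025 applies. total €2,101 + €8,025 = €10,126
Beatriz (€157,400): Health Coverage Credit: income exceeds €134,100 by €23,300, which is 16 full-or-partial €1,500 increments; reduction = 16 × €48 = €768, leaving €2,965. Low-Income Housing Credit: €157,400 is at or below the €276,800 threshold, so the full €8,025 applies. total €2,965 + €8,025 = €10,990
Difference: |€10,126 − €10,990| = €864.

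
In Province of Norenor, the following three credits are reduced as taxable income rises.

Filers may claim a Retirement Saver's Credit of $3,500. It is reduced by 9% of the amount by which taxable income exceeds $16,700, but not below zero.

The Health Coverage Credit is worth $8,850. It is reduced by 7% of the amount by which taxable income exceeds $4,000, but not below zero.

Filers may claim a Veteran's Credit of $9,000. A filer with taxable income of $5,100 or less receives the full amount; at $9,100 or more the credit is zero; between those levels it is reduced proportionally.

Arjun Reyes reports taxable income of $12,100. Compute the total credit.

$11,783

Retirement Saver's Credit: $12,100 is at or below the $16,700 threshold, so the full $3,500 applies.
Health Coverage Credit: 7% of the $8,100 excess over $4,000 is $567; credit = $8,850 − $567 = $8,283.
Veteran's Credit: $12,100 is at or above $9,100, so the credit is $0.
Total: $3,500 + $8,283 + $0 = $11,783.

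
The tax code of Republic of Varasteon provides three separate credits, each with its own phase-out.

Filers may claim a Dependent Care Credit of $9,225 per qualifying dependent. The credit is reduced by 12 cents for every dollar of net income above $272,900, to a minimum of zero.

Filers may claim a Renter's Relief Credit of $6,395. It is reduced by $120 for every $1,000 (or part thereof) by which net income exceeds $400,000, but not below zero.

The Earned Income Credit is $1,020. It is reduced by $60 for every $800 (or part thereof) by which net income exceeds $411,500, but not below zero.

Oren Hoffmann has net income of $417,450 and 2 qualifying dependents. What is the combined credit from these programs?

$5,879

Dependent Care Credit: base = 2 × $9,225 = $18,450. 12% of the $144,550 excess over $272,900 is $17,346; credit = $18,450 − $17,346 = $1,104.
Renter's Relief Credit: income exceeds $400,000 by $17,450, which is 18 full-or-partial $1,000 increments; reduction = 18 × $120 = $2,160, leaving $4,235.
Earned Income Credit: income exceeds $411,500 by $5,950, which is 8 full-or-partial $800 increments; reduction = 8 × $60 = $480, leaving $540.
Total: $1,104 + $4,235 + $540 = $5,879.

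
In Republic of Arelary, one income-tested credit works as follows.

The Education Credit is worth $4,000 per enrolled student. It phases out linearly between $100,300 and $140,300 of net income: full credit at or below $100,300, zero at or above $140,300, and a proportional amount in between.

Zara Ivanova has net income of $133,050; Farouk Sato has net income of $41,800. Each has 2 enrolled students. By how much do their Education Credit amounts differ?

$6,550

Zara ($133,050): Education Credit: base = 2 × $4,000 = $8,000. $133,050 is $32,750 into a $40,000 phase-out range, leaving 7,250/40,000 of the credit: $8,000 × 7,250/40,000 = $1,450.
Farouk ($41,800): Education Credit: base = 2 × $4,000 = $8,000. $41,800 is at or below the $100,300 threshold, so the full $8,000 applies.
Difference: |$1,450 − $8,000| = $6,550.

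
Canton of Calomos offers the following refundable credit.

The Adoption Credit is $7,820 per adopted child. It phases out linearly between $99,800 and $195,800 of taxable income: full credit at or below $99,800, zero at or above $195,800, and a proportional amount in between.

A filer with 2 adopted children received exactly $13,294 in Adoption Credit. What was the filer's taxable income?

Full credit = 2 × $7,820 = $15,640.
$13,294 is 13,294/15,640 of the full $15,640, so 2,346/15,640 of the $96,000 range has been used: income = $99,800 + $96,000 × 2,346/15,640 = $114,200.

$114,200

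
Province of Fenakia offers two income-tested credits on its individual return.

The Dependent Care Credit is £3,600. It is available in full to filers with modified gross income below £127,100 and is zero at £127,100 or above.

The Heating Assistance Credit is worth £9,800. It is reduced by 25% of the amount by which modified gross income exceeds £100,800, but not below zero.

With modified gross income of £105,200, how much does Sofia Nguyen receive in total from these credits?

£12,300

Dependent Care Credit: £105,200 is below the £127,100 cutoff, so the full £3,600 applies.
Heating Assistance Credit: 25% of the £4,400 excess over £100,800 is £1,100; credit = £9,800 − £1,100 = £8,700.
Total: £3,600 + £8,700 = £12,300.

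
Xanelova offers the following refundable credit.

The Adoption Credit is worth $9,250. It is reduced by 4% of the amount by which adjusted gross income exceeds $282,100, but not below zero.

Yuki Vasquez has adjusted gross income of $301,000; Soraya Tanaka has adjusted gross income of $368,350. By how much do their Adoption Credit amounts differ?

$2,694

Yuki ($301,000): Adoption Credit: 4% of the $18,900 excess over $282,100 is $756; credit = $9,250 − $756 = $8,494.
Soraya ($368,350): Adoption Credit: 4% of the $86,250 excess over $282,100 is $3,450; credit = $9,250 − $3,450 = $5,800.
Difference: |$8,494 − $5,800| = $2,694.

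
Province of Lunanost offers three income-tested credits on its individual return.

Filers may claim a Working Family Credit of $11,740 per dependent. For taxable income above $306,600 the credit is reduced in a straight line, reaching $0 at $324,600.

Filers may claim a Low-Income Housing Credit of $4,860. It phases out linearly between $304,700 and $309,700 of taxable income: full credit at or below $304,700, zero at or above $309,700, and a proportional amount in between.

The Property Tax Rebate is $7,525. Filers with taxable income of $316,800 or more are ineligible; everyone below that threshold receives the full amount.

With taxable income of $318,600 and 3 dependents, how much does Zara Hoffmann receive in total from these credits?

$11,740

Working Family Credit: base = 3 × $11,740 = $35,220. $318,600 is $12,000 into a $18,000 phase-out range, leaving 6,000/18,000 of the credit: $35,220 × 6,000/18,000 = $11,740.
Low-Income Housing Credit: $318,600 is at or above $309,700, so the credit is $0.
Property Tax Rebate: $318,600 meets or exceeds the $316,800 cutoff, so the credit is $0.
Total: $11,740 + $0 + $0 = $11,740.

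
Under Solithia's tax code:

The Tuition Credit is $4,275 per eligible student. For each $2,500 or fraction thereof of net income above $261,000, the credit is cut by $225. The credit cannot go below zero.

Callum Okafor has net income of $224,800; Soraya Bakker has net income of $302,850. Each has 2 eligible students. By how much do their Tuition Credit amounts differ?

Callum ($224,800): Tuition Credit: base = 2 × $4,275 = $8,550. $224,800 is at or below the $261,000 threshold, so the full $8,550 applies.
Soraya ($302,850): Tuition Credit: base = 2 × $4,275 = $8,550. income exceeds $261,000 by $41,850, which is 17 full-or-partial $2,500 increments; reduction = 17 × $225 = $3,825, leaving $4,725.
Difference: |$8,550 − $4,725| = $3,825.

$3,825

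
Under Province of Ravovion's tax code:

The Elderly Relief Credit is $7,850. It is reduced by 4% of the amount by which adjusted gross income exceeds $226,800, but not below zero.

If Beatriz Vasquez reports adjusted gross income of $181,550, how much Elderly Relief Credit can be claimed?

$7,850

Elderly Relief Credit: $181,550 is at or below the $226,800 threshold, so the full $7,850 applies.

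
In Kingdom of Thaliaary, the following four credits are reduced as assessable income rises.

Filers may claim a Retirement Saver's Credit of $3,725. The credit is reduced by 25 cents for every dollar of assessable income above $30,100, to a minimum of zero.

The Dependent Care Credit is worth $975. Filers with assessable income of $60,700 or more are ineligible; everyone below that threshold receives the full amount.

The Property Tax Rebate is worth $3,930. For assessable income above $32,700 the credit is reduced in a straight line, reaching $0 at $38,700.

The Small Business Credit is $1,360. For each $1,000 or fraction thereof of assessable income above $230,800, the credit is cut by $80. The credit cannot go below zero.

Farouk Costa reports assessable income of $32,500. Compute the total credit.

Retirement Saver's Credit: 25% of the $2,400 excess over $30,100 is $600; credit = $3,725 − $600 = $3,125.
Dependent Care Credit: $32,500 is below the $60,700 cutoff, so the full $975 applies.
Property Tax Rebate: $32,500 is at or below the $32,700 threshold, so the full $3,930 applies.
Small Business Credit: $32,500 is at or below the $230,800 threshold, so the full $1,360 applies.
Total: $3,125 + $975 + $3,930 + $1,360 = $9,390.

$9,390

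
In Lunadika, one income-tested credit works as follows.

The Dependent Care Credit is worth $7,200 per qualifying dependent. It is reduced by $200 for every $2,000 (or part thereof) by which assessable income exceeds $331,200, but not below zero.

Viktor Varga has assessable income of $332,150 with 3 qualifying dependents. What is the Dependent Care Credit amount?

$21,400

Dependent Care Credit: base = 3 × $7,200 = $21,600. income exceeds $331,200 by $950, which is 1 full-or-partial $2,000 increment; reduction = 1 × $200 = $200, leaving $21,400.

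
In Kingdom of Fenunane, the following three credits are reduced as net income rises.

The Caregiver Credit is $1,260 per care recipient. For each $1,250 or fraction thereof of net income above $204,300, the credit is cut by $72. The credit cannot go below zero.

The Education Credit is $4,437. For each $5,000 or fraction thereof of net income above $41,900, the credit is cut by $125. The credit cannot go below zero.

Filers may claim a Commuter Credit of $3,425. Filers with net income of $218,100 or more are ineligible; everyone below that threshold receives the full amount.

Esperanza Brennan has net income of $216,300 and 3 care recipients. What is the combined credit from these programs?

$6,547

Caregiver Credit: base = 3 × $1,260 = $3,780. income exceeds $204,300 by $12,000, which is 10 full-or-partial $1,250 increments; reduction = 10 × $72 = $720, leaving $3,060.
Education Credit: income exceeds $41,900 by $174,400, which is 35 full-or-partial $5,000 increments; reduction = 35 × $125 = $4,375, leaving $62.
Commuter Credit: $216,300 is below the $218,100 cutoff, so the full $3,425 applies.
Total: $3,060 + $62 + $3,425 = $6,547.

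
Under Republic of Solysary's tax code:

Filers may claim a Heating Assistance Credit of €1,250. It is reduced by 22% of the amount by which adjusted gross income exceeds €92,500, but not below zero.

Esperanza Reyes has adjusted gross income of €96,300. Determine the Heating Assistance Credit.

€414

Heating Assistance Credit: 22% of the €3,800 excess over €92,500 is €836; credit = €1,250 − €836 = €414.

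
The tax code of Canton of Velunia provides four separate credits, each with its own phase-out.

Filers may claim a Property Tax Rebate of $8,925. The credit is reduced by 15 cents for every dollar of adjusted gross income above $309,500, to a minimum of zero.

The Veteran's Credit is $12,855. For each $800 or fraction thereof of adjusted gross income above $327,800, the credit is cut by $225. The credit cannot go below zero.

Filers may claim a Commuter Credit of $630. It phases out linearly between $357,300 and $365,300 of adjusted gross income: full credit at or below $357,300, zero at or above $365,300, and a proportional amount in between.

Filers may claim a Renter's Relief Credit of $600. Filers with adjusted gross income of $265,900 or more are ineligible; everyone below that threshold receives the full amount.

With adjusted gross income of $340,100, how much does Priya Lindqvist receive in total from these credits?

Property Tax Rebate: 15% of the $30,600 excess over $309,500 is $4,590; credit = $8,925 − $4,590 = $4,335.
Veteran's Credit: income exceeds $327,800 by $12,300, which is 16 full-or-partial $800 increments; reduction = 16 × $225 = $3,600, leaving $9,255.
Commuter Credit: $340,100 is at or below the $357,300 threshold, so the full $630 applies.
Renter's Relief Credit: $340,100 meets or exceeds the $265,900 cutoff, so the credit is $0.
Total: $4,335 + $9,255 + $630 + $0 = $14,220.

$14,220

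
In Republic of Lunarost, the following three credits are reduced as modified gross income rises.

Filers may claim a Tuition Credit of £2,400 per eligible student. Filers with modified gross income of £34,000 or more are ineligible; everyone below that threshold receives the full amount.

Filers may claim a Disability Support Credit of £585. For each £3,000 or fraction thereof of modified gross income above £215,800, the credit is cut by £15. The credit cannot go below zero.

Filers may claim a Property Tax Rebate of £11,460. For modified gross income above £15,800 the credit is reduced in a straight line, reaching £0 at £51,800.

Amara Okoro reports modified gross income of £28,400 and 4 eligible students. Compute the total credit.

£17,634

Tuition Credit: base = 4 × £2,400 = £9,600. £28,400 is below the £34,000 cutoff, so the full £9,600 applies.
Disability Support Credit: £28,400 is at or below the £215,800 threshold, so the full £585 applies.
Property Tax Rebate: £28,400 is £12,600 into a £36,000 phase-out range, leaving 23,400/36,000 of the credit: £11,460 × 23,400/36,000 = £7,449.
Total: £9,600 + £585 + £7,449 = £17,634.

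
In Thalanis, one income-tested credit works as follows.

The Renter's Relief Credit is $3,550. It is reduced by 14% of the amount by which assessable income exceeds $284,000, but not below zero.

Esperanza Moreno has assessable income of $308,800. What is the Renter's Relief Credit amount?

$78

Renter's Relief Credit: 14% of the $24,800 excess over $284,000 is $3,472; credit = $3,550 − $3,472 = $78.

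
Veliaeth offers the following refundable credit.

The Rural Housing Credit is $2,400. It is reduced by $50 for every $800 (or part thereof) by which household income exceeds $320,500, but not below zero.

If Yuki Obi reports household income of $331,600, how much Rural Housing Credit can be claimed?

Rural Housing Credit: income exceeds $320,500 by $11,100, which is 14 full-or-partial $800 increments; reduction = 14 × $50 = $700, leaving $1,700.

$1,700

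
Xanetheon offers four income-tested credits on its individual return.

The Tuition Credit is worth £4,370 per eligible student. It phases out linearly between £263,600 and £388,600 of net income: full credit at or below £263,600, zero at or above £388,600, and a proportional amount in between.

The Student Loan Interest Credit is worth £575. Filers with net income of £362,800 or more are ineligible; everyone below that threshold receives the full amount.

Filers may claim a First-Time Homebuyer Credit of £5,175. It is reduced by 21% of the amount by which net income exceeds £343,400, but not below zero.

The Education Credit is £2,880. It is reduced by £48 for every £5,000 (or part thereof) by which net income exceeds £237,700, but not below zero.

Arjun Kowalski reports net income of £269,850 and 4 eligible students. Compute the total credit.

£24,900

Tuition Credit: base = 4 × £4,370 = £17,480. £269,850 is £6,250 into a £125,000 phase-out range, leaving 118,750/125,000 of the credit: £17,480 × 118,750/125,000 = £16,606.
Student Loan Interest Credit: £269,850 is below the £362,800 cutoff, so the full £575 applies.
First-Time Homebuyer Credit: £269,850 is at or below the £343,400 threshold, so the full £5,175 applies.
Education Credit: income exceeds £237,700 by £32,150, which is 7 full-or-partial £5,000 increments; reduction = 7 × £48 = £336, leaving £2,544.
Total: £16,606 + £575 + £5,175 + £2,544 = £24,900.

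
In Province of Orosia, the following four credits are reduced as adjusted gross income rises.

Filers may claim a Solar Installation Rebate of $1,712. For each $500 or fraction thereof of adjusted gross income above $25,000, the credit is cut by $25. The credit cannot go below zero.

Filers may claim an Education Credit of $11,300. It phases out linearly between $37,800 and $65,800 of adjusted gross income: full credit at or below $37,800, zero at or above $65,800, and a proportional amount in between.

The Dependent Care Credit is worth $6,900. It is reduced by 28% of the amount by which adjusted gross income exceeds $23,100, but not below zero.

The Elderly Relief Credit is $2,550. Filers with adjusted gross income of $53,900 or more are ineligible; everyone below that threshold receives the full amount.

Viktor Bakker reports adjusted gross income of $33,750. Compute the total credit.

$19,030

Solar Installation Rebate: income exceeds $25,000 by $8,750, which is 18 full-or-partial $500 increments; reduction = 18 × $25 = $450, leaving $1,262.
Education Credit: $33,750 is at or below the $37,800 threshold, so the full $11,300 applies.
Dependent Care Credit: 28% of the $10,650 excess over $23,100 is $2,982; credit = $6,900 − $2,982 = $3,918.
Elderly Relief Credit: $33,750 is below the $53,900 cutoff, so the full $2,550 applies.
Total: $1,262 + $11,300 + $3,918 + $2,550 = $19,030.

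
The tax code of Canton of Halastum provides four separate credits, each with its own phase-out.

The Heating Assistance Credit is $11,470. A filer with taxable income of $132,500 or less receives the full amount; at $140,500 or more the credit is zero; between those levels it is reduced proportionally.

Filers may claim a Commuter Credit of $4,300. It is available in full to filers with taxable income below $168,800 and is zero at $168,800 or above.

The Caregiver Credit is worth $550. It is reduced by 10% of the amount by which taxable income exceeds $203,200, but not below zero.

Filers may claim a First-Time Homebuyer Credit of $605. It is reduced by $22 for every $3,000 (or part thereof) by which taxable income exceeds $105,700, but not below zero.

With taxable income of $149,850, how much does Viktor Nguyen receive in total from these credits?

$5,125

Heating Assistance Credit: $149,850 is at or above $140,500, so the credit is $0.
Commuter Credit: $149,850 is below the $168,800 cutoff, so the full $4,300 applies.
Caregiver Credit: $149,850 is at or below the $203,200 threshold, so the full $550 applies.
First-Time Homebuyer Credit: income exceeds $105,700 by $44,150, which is 15 full-or-partial $3,000 increments; reduction = 15 × $22 = $330, leaving $275.
Total: $0 + $4,300 + $550 + $275 = $5,125.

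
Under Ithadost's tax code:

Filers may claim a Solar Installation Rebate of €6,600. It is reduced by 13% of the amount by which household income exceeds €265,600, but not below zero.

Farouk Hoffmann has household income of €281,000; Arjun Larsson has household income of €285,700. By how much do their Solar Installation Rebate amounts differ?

Farouk (€281,000): Solar Installation Rebate: 13% of the €15,400 excess over €265,600 is €2,002; credit = €6,600 − €2,002 = €4,598.
Arjun (€285,700): Solar Installation Rebate: 13% of the €20,100 excess over €265,600 is €2,613; credit = €6,600 − €2,613 = €3,987.
Difference: |€4,598 − €3,987| = €611.

€611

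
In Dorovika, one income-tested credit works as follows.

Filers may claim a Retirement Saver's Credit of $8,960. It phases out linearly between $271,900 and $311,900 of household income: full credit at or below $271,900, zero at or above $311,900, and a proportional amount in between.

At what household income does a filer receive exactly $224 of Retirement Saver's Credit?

$224 is 224/8,960 of the full $8,960, so 8,736/8,960 of the $40,000 range has been used: income = $271,900 + $40,000 × 8,736/8,960 = $310,900.

$310,900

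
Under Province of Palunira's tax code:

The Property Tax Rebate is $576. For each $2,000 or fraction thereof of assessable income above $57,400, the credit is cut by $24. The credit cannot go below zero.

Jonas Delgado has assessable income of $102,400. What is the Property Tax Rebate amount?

Property Tax Rebate: income exceeds $57,400 by $45,000, which is 23 full-or-partial $2,000 increments; reduction = 23 × $24 = $552, leaving $24.

$24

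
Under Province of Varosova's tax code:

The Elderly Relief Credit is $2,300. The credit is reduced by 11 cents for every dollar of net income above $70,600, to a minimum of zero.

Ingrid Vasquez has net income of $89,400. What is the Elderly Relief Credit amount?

$232

Elderly Relief Credit: 11% of the $18,800 excess over $70,600 is $2,068; credit = $2,300 − $2,068 = $232.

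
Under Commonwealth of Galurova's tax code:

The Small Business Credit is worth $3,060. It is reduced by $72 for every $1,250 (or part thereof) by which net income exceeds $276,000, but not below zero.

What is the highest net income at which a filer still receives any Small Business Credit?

$328,500

After 42 increments the reduction is 42 × $72 = $3,024, leaving $36; one more increment wipes it out. Increment 42 ends at excess 42 × $1,250 = $52,500, so the highest qualifying income is $276,000 + $52,500 = $328,500.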